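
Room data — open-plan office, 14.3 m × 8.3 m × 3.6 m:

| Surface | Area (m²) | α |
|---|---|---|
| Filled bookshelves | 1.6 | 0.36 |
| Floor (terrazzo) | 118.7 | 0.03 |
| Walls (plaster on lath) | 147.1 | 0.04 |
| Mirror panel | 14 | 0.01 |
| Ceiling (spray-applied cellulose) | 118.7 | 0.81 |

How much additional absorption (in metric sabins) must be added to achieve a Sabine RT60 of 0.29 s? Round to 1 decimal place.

Summing Sᵢαᵢ: 0.576 + 3.561 + 5.884 + 0.140 + 96.147 → A₁ = 106.308 sabins.
V = 427.284 m³. Required absorption A₂ = 0.161 × 427.284 / 0.29 = 237.216 sabins.
Additional absorption ΔA = 237.216 − 106.308 = 130.9 sabins.

130.9 sabins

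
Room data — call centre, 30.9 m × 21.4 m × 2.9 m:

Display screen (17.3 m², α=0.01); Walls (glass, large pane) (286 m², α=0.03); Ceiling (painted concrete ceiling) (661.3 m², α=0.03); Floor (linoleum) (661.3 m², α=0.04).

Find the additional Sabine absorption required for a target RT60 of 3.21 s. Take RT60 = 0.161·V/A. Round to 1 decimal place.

41.1 sabins

Total absorption A₁ = 17.3·0.01 + 286·0.03 + 661.3·0.03 + 661.3·0.04
  = 0.173 + 8.580 + 19.839 + 26.452 = 55.044 m² sabins.
Target A₂ = 0.161·1917.654/3.21 = 96.181 sabins (V = 1917.654 m³).
ΔA = A₂ − A₁ = 96.181 − 55.044 = 41.1 sabins.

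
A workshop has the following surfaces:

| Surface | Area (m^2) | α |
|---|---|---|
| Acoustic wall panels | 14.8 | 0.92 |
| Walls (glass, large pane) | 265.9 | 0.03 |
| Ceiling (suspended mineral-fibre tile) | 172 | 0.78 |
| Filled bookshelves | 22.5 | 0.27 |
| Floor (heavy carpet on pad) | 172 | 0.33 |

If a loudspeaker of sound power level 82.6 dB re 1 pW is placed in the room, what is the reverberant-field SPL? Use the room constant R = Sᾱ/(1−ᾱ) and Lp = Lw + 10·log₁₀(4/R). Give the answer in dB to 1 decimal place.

63.4 dB

Σ(Sᵢαᵢ) = 14.8·0.92 + 265.9·0.03 + 172·0.78 + 22.5·0.27 + 172·0.33 = 218.588; total area S = 647.2 m^2.
ᾱ = 0.3377, so room constant R = A/(1−ᾱ) = 330.044 m^2.
Lp = 82.6 + 10·log₁₀(4/330.044) = 82.6 + (-19.17) = 63.4 dB.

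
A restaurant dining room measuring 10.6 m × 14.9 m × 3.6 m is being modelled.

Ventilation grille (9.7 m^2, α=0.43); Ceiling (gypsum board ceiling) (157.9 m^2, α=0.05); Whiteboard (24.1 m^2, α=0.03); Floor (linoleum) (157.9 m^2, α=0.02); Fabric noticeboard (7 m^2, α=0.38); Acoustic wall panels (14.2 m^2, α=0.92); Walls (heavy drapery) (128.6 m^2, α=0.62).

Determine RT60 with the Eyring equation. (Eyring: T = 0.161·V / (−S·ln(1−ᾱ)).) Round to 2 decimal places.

0.73 s

Total surface area S = 9.7 + 157.9 + 24.1 + 157.9 + 7 + 14.2 + 128.6 = 499.4 m^2.
Σ(Sᵢαᵢ) = 9.7×0.43 + 157.9×0.05 + 24.1×0.03 + 157.9×0.02 + 7×0.38 + 14.2×0.92 + 128.6×0.62 = 111.403.
ᾱ = 111.403 / 499.4 = 0.2231.
Eyring denominator: −S ln(1−ᾱ) = 126.070.
V = 10.6 × 14.9 × 3.6 = 568.584 m³.
T = 0.161·V/[−S·ln(1−ᾱ)] = 0.161·568.584/126.070 = 0.73 s.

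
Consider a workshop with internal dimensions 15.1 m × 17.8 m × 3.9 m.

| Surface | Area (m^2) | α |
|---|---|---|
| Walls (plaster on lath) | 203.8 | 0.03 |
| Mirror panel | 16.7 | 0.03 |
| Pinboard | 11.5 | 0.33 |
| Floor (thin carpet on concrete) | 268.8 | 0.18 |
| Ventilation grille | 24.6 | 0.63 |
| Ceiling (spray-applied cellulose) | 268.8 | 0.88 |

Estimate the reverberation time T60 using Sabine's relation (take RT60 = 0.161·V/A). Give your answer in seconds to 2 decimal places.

0.54 s

A = Σ Sᵢαᵢ = 203.8×0.03 + 16.7×0.03 + 11.5×0.33 + 268.8×0.18 + 24.6×0.63 + 268.8×0.88 = 310.836 sabins.
Volume V = 15.1 × 17.8 × 3.9 = 1048.242 m³.
Sabine: RT60 = 0.161 × 1048.242 / 310.836 = 0.54 s.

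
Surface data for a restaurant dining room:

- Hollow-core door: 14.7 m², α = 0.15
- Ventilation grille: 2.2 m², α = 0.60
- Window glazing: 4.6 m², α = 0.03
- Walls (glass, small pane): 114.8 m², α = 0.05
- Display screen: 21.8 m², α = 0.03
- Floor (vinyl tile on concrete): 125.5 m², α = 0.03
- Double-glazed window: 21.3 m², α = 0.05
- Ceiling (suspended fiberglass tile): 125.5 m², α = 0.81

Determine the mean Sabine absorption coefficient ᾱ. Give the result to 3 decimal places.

S = Σ Sᵢ = 14.7 + 2.2 + 4.6 + 114.8 + 21.8 + 125.5 + 21.3 + 125.5 = 430.4 m².
Weighted sum Σ Sα = 116.542.
ᾱ = A/S = 0.271.

0.271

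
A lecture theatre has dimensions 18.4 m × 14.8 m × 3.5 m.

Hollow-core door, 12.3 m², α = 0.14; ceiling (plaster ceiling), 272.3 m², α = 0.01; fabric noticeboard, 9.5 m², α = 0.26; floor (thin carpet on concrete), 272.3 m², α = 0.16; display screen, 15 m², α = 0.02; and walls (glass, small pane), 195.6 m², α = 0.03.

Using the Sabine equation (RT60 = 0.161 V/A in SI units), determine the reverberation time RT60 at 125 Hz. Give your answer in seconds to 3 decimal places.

2.709 seconds

A = Σ Sᵢαᵢ = 12.3·0.14 + 272.3·0.01 + 9.5·0.26 + 272.3·0.16 + 15·0.02 + 195.6·0.03 = 56.651 sabins.
Volume V = 18.4 × 14.8 × 3.5 = 953.12 m³.
RT60 = 0.161 · V / A = 0.161 × 953.12 / 56.651 = 2.709 s.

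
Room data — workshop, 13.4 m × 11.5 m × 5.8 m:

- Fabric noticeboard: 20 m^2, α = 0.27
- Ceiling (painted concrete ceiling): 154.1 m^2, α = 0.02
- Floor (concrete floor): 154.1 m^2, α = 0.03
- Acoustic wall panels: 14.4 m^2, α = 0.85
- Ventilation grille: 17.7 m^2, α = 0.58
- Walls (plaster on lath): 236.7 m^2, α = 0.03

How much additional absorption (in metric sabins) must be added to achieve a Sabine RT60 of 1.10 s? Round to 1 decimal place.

A₁ = Σ Sᵢαᵢ = 20*0.27 + 154.1*0.02 + 154.1*0.03 + 14.4*0.85 + 17.7*0.58 + 236.7*0.03 = 42.712 sabins.
For T = 1.10 s, need A₂ = 0.161·V/T = 0.161·893.78/1.10 = 130.817 sabins.
Shortfall: 130.817 − 42.712 = 88.1 sabins.

88.1 sabins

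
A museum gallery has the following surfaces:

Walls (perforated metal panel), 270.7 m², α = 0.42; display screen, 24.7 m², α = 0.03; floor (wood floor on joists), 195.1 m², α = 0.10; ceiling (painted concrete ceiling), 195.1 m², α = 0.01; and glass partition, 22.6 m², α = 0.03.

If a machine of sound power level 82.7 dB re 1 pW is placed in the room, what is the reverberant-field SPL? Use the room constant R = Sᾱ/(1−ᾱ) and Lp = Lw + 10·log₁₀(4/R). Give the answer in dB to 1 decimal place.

A = 136.574 sabins; S = 708.2 m².
ᾱ = 136.574/708.2 = 0.1928; R = Sᾱ/(1−ᾱ) = 136.574/(1−0.1928) = 169.195 m².
Lp = Lw + 10 log₁₀(4/R) = 82.7 -16.26 = 66.4 dB.

66.4 dB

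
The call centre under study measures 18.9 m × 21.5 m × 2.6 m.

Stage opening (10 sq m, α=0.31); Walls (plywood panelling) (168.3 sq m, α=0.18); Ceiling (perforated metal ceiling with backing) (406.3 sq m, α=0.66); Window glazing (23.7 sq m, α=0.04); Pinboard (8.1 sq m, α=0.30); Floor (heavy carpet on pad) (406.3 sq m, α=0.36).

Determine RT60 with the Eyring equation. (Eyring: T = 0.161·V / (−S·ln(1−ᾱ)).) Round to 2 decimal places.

S = Σ Sᵢ = 1022.7 sq m.
Absorption A = 10×0.31 + 168.3×0.18 + 406.3×0.66 + 23.7×0.04 + 8.1×0.30 + 406.3×0.36 = 451.198 sabins.
Mean coefficient ᾱ = A/S = 0.4412.
Eyring denominator: −S ln(1−ᾱ) = 595.174.
V = 18.9 × 21.5 × 2.6 = 1056.51 m³.
RT60 = 0.161 × 1056.51 / 595.174 = 0.29 s.

0.29 s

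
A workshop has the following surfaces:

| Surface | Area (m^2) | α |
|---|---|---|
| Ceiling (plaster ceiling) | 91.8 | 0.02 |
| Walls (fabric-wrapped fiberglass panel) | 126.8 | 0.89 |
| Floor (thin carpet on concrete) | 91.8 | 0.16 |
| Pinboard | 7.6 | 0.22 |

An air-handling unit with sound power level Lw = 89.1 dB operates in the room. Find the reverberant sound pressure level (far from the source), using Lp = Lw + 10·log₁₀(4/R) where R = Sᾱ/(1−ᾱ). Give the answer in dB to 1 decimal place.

Σ(Sᵢαᵢ) = 91.8×0.02 + 126.8×0.89 + 91.8×0.16 + 7.6×0.22 = 131.048; total area S = 318.0 m^2.
ᾱ = 0.4121, so room constant R = A/(1−ᾱ) = 222.909 m^2.
Lp = 89.1 + 10·log₁₀(4/222.909) = 89.1 + (-17.46) = 71.6 dB.

71.6 dB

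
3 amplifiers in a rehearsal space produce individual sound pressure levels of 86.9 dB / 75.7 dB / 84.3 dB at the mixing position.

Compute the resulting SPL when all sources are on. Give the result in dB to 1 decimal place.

Sum in the linear (power) domain: Σ 10^(Lᵢ/10) = 10^(86.9/10) + 10^(75.7/10) + 10^(84.3/10) = 7.961e+08.
Combined level = 10 log₁₀(7.961e+08) = 89.0 dB.

89.0 dB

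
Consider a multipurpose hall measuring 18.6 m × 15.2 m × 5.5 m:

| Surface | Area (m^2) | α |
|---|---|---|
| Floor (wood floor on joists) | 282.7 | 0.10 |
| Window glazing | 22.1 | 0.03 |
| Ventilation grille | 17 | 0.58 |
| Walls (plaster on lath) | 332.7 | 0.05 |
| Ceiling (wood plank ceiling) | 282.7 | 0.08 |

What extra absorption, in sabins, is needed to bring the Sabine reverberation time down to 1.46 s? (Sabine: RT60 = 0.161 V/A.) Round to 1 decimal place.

93.4 sabins

Summing Sᵢαᵢ: 28.270 + 0.663 + 9.860 + 16.635 + 22.616 → A₁ = 78.044 sabins.
V = 1554.96 m³. Required absorption A₂ = 0.161 × 1554.96 / 1.46 = 171.472 sabins.
ΔA = A₂ − A₁ = 171.472 − 78.044 = 93.4 sabins.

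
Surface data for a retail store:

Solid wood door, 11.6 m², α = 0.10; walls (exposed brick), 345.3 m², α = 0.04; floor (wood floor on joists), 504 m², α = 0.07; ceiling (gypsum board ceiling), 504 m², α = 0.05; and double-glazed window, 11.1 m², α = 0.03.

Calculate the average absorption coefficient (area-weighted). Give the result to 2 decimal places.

0.06

S = Σ Sᵢ = 11.6 + 345.3 + 504 + 504 + 11.1 = 1376.0 m².
A = 11.6×0.10 + 345.3×0.04 + 504×0.07 + 504×0.05 + 11.1×0.03 = 75.785 sabins.
ᾱ = A/S = 0.06.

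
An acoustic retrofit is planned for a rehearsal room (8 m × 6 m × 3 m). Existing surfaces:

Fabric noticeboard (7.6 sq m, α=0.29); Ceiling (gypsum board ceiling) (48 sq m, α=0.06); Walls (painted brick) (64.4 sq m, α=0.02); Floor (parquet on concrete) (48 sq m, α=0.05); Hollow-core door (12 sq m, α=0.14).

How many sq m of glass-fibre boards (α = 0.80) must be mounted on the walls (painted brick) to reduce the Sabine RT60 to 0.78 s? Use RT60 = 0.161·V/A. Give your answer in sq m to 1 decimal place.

A₁ = Σ Sᵢαᵢ = 7.6×0.29 + 48×0.06 + 64.4×0.02 + 48×0.05 + 12×0.14 = 10.452 sabins.
Required A₂ = 0.161·144/0.78 = 29.723 sabins.
ΔA needed = 29.723 − 10.452 = 19.271 sabins.
Each sq m of panel replacing the walls (painted brick) adds (0.80 − 0.02) = 0.78 sabins.
Area = ΔA/Δα = 19.271/0.78 = 24.7 sq m.

24.7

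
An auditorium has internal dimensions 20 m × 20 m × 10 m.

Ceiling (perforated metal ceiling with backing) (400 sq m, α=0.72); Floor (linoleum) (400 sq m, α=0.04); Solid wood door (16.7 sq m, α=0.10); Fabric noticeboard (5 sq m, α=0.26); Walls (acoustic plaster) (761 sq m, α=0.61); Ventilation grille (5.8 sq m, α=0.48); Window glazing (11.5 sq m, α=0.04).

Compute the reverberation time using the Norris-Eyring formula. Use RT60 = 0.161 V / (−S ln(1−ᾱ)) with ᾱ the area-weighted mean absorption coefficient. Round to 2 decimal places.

S = Σ Sᵢ = 1600.0 sq m.
Σ(Sᵢαᵢ) = 400·0.72 + 400·0.04 + 16.7·0.10 + 5·0.26 + 761·0.61 + 5.8·0.48 + 11.5·0.04 = 774.424.
Mean coefficient ᾱ = A/S = 0.4840.
Eyring denominator: −S ln(1−ᾱ) = 1058.638.
V = 20 × 20 × 10 = 4000 m³.
T = 0.161·V/[−S·ln(1−ᾱ)] = 0.161·4000/1058.638 = 0.61 s.

0.61 s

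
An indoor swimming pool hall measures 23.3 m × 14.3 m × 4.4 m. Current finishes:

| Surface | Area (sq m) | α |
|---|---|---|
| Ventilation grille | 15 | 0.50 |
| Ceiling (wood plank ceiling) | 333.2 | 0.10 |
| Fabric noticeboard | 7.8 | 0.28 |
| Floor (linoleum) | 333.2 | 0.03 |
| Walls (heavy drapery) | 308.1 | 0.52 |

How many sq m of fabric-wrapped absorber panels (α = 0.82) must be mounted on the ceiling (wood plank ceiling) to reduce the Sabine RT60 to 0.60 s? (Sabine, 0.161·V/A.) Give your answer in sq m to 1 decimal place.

Total absorption A₁ = 15×0.50 + 333.2×0.10 + 7.8×0.28 + 333.2×0.03 + 308.1×0.52
  = 7.500 + 33.320 + 2.184 + 9.996 + 160.212 = 213.212 sq m sabins.
V = 1466.036 m³. Target absorption A₂ = 0.161 × 1466.036 / 0.60 = 393.386 sabins.
ΔA needed = 393.386 − 213.212 = 180.174 sabins.
Each sq m of panel replacing the ceiling (wood plank ceiling) adds (0.82 − 0.10) = 0.72 sabins.
Panel area = 180.174 / 0.72 = 250.2 sq m.

250.2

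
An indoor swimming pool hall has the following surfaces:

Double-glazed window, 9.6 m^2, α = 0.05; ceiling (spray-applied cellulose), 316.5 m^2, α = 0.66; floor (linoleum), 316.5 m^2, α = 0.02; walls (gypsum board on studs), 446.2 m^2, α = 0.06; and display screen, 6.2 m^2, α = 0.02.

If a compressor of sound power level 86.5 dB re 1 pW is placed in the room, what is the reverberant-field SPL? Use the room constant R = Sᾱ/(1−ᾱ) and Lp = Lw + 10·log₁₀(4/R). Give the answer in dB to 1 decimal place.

Σ(Sᵢαᵢ) = 9.6×0.05 + 316.5×0.66 + 316.5×0.02 + 446.2×0.06 + 6.2×0.02 = 242.596; total area S = 1095.0 m^2.
ᾱ = 242.596/1095.0 = 0.2215; R = Sᾱ/(1−ᾱ) = 242.596/(1−0.2215) = 311.620 m^2.
Lp = 86.5 + 10·log₁₀(4/311.620) = 86.5 + (-18.92) = 67.6 dB.

67.6 dB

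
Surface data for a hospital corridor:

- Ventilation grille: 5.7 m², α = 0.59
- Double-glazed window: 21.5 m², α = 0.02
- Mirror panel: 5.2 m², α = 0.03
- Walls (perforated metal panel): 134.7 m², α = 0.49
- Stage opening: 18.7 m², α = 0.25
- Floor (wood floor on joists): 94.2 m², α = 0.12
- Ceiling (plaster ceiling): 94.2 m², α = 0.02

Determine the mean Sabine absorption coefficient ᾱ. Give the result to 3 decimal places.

0.235

Total surface area S = 374.2 m².
Σ(Sᵢαᵢ) = 5.7·0.59 + 21.5·0.02 + 5.2·0.03 + 134.7·0.49 + 18.7·0.25 + 94.2·0.12 + 94.2·0.02 = 87.815.
ᾱ = A/S = 0.235.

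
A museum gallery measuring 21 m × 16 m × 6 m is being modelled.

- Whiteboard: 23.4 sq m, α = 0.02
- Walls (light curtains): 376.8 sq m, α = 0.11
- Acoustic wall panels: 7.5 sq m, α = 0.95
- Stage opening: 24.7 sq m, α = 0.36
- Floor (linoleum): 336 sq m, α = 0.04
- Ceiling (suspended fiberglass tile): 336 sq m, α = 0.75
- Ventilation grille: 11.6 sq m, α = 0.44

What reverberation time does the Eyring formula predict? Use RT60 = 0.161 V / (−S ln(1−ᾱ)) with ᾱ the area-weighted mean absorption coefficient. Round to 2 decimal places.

Total surface area S = 23.4 + 376.8 + 7.5 + 24.7 + 336 + 336 + 11.6 = 1116.0 sq m.
Σ(Sᵢαᵢ) = 23.4·0.02 + 376.8·0.11 + 7.5·0.95 + 24.7·0.36 + 336·0.04 + 336·0.75 + 11.6·0.44 = 328.477.
Mean coefficient ᾱ = A/S = 0.2943.
−S·ln(1−ᾱ) = −1116.0 × ln(1 − 0.2943) = 388.999.
V = 21 × 16 × 6 = 2016 m³.
RT60 = 0.161 × 2016 / 388.999 = 0.83 s.

0.83 sec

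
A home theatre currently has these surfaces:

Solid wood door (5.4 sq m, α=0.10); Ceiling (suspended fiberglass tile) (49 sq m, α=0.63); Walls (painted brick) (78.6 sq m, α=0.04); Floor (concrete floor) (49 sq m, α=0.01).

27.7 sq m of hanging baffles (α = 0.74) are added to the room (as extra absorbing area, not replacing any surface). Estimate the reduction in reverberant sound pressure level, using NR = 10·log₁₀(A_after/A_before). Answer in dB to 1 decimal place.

A_before = Σ Sᵢαᵢ = 5.4*0.10 + 49*0.63 + 78.6*0.04 + 49*0.01 = 35.044 sabins.
Added absorption = 27.7 × 0.74 = 20.498 sabins.
New total A_after = 55.542 sabins.
Reduction = 10 log₁₀(A_after/A_before) = 10 log₁₀(1.5849) = 2.0 dB.

2.0 dB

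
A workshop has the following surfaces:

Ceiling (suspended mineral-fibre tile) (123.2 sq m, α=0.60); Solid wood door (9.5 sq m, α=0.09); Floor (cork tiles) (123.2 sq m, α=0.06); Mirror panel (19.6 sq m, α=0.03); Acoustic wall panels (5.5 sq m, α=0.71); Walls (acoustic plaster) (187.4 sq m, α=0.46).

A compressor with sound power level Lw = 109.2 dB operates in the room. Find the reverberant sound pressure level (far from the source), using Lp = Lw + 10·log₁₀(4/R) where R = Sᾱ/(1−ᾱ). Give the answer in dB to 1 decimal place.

90.8 dB

A = 172.864 sabins; S = 468.4 sq m.
ᾱ = 172.864/468.4 = 0.3691; R = Sᾱ/(1−ᾱ) = 172.864/(1−0.3691) = 273.996 sq m.
Lp = 109.2 + 10·log₁₀(4/273.996) = 109.2 + (-18.36) = 90.8 dB.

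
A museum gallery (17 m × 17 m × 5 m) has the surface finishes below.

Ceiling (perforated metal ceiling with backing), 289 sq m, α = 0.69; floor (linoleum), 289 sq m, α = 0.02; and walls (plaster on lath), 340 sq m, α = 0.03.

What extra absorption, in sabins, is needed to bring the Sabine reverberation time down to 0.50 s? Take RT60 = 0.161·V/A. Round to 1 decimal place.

Equivalent absorption area: A₁ = 289×0.69 + 289×0.02 + 340×0.03 = 215.390 sq m.
Target A₂ = 0.161·1445/0.50 = 465.290 sabins (V = 1445 m³).
Shortfall: 465.290 − 215.390 = 249.9 sabins.

249.9 sabins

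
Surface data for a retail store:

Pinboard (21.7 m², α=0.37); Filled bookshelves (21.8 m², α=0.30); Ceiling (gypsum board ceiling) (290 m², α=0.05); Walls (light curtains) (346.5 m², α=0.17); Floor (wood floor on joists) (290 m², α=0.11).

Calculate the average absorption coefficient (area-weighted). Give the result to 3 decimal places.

S = Σ Sᵢ = 21.7 + 21.8 + 290 + 346.5 + 290 = 970.0 m².
Σ(Sᵢαᵢ) = 21.7*0.37 + 21.8*0.30 + 290*0.05 + 346.5*0.17 + 290*0.11 = 119.874.
ᾱ = 119.874 / 970.0 = 0.124.

0.124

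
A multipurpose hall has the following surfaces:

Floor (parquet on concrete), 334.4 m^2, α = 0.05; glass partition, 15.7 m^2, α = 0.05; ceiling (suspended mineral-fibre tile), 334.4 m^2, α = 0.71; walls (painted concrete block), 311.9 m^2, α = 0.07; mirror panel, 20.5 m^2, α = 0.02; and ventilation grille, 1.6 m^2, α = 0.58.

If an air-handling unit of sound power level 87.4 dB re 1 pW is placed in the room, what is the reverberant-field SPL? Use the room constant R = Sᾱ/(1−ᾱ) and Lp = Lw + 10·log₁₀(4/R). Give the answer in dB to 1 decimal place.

A = 278.100 sabins; S = 1018.5 m^2.
ᾱ = 0.2730, so room constant R = A/(1−ᾱ) = 382.531 m^2.
Lp = 87.4 + 10·log₁₀(4/382.531) = 87.4 + (-19.81) = 67.6 dB.

67.6 dB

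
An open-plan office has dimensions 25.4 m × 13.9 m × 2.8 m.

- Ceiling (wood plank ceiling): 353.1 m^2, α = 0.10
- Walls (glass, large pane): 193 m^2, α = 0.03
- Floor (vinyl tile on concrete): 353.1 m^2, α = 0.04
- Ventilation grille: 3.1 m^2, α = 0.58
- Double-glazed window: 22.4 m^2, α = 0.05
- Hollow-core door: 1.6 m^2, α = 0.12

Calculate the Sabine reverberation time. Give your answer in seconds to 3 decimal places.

2.728 seconds

Summing Sᵢαᵢ: 35.310 + 5.790 + 14.124 + 1.798 + 1.120 + 0.192 → A = 58.334 sabins.
V = 25.4·13.9·2.8 = 988.568 m³.
T = 0.161 V/A = 0.161·988.568/58.334 = 2.728 s.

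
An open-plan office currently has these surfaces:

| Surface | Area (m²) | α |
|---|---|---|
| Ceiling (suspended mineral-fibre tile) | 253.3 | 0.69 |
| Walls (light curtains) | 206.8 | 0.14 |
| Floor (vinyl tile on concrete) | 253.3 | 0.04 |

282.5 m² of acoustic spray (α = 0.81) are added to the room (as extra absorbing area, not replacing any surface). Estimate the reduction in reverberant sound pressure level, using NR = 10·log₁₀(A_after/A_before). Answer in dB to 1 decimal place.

Summing Sᵢαᵢ: 174.777 + 28.952 + 10.132 → A_before = 213.861 sabins.
Treatment contributes 282.5·0.81 = 228.825 sabins.
A_after = 213.861 + 228.825 = 442.686 sabins.
Reduction = 10 log₁₀(A_after/A_before) = 10 log₁₀(2.0700) = 3.2 dB.

3.2 dB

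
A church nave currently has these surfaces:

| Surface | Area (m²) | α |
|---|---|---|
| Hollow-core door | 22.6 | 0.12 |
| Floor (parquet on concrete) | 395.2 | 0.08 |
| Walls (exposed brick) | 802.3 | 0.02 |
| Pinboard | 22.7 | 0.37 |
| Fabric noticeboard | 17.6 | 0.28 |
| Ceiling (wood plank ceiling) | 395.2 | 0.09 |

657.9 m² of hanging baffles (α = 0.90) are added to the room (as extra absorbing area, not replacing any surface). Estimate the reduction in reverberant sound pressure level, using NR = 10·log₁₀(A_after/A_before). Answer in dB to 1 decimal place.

Total absorption A_before = 22.6×0.12 + 395.2×0.08 + 802.3×0.02 + 22.7×0.37 + 17.6×0.28 + 395.2×0.09
  = 2.712 + 31.616 + 16.046 + 8.399 + 4.928 + 35.568 = 99.269 m² sabins.
Added absorption = 657.9 × 0.90 = 592.110 sabins.
New total A_after = 691.379 sabins.
Reduction = 10 log₁₀(A_after/A_before) = 10 log₁₀(6.9647) = 8.4 dB.

8.4 dB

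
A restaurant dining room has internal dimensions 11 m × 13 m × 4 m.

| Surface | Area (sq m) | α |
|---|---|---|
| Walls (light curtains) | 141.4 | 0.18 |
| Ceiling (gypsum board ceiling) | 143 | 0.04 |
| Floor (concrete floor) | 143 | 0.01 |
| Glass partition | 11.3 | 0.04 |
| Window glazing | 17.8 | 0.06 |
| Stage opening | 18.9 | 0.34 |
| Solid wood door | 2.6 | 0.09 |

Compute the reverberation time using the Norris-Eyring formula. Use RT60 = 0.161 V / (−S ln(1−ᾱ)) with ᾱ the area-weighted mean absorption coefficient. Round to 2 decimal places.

2.16 s

Total surface area S = 141.4 + 143 + 143 + 11.3 + 17.8 + 18.9 + 2.6 = 478.0 sq m.
Absorption A = 141.4×0.18 + 143×0.04 + 143×0.01 + 11.3×0.04 + 17.8×0.06 + 18.9×0.34 + 2.6×0.09 = 40.782 sabins.
Mean coefficient ᾱ = A/S = 0.0853.
Eyring denominator: −S ln(1−ᾱ) = 42.618.
V = 11 × 13 × 4 = 572 m³.
RT60 = 0.161 × 572 / 42.618 = 2.16 s.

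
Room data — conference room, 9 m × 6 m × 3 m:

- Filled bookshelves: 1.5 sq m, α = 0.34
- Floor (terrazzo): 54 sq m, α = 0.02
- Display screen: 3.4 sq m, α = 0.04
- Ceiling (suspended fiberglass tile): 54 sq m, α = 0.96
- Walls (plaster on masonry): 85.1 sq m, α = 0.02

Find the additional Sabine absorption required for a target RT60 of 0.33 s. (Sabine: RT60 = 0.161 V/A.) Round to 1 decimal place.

23.8 sabins

Equivalent absorption area: A₁ = 1.5·0.34 + 54·0.02 + 3.4·0.04 + 54·0.96 + 85.1·0.02 = 55.268 sq m.
For T = 0.33 s, need A₂ = 0.161·V/T = 0.161·162/0.33 = 79.036 sabins.
Shortfall: 79.036 − 55.268 = 23.8 sabins.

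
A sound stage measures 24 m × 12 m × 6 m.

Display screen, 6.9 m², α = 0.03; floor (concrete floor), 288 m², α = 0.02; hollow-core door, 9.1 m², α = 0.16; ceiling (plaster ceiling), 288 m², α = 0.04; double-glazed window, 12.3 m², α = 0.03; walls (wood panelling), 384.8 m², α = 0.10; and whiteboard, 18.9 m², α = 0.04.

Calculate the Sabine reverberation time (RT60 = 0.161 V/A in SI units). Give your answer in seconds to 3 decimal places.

4.752 s

Summing Sᵢαᵢ: 0.207 + 5.760 + 1.456 + 11.520 + 0.369 + 38.480 + 0.756 → A = 58.548 sabins.
Room volume: 1728 m³.
Sabine: RT60 = 0.161 × 1728 / 58.548 = 4.752 s.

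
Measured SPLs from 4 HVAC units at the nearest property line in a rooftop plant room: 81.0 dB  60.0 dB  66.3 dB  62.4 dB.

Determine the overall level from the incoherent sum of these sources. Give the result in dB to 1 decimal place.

81.2 dB

Sum in the linear (power) domain: Σ 10^(Lᵢ/10) = 10^(81.0/10) + 10^(60.0/10) + 10^(66.3/10) + 10^(62.4/10) = 1.329e+08.
Back to dB: 10·log₁₀ Σ = 81.2 dB.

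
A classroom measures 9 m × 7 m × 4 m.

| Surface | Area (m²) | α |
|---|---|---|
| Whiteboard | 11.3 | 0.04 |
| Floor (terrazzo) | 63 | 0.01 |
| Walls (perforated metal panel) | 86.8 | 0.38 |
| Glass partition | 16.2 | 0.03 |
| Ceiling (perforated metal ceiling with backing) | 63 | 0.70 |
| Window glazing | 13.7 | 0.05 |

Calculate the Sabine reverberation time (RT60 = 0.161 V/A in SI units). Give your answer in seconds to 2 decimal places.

Summing Sᵢαᵢ: 0.452 + 0.630 + 32.984 + 0.486 + 44.100 + 0.685 → A = 79.337 sabins.
Volume V = 9 × 7 × 4 = 252 m³.
T = 0.161 V/A = 0.161·252/79.337 = 0.51 s.

0.51 seconds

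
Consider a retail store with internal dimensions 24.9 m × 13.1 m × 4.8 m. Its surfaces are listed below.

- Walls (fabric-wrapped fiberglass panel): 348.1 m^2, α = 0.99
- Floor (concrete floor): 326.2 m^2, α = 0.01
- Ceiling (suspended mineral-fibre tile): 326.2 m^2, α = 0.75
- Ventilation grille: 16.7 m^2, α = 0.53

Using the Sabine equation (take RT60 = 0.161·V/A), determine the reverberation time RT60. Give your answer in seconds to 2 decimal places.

0.42 seconds

Total absorption A = 348.1*0.99 + 326.2*0.01 + 326.2*0.75 + 16.7*0.53
  = 344.619 + 3.262 + 244.650 + 8.851 = 601.382 m^2 sabins.
V = 24.9·13.1·4.8 = 1565.712 m³.
T = 0.161 V/A = 0.161·1565.712/601.382 = 0.42 s.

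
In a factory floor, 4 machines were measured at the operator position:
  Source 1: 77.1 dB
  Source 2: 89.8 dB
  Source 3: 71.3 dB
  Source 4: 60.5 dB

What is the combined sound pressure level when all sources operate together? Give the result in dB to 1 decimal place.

90.1 dB

Converting to relative power and adding: 10^(77.1/10) + 10^(89.8/10) + 10^(71.3/10) + 10^(60.5/10) = 1.021e+09.
L_total = 10·log₁₀(1.021e+09) = 90.1 dB.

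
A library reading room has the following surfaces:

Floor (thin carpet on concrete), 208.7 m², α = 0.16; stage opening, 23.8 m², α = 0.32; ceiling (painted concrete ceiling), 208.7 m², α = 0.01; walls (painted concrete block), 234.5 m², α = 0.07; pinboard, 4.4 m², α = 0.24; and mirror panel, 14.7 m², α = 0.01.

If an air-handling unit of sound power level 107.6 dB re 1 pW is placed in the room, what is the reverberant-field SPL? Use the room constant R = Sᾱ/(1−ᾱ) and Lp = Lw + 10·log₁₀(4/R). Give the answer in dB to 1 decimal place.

Σ(Sᵢαᵢ) = 208.7×0.16 + 23.8×0.32 + 208.7×0.01 + 234.5×0.07 + 4.4×0.24 + 14.7×0.01 = 60.713; total area S = 694.8 m².
ᾱ = 60.713/694.8 = 0.0874; R = Sᾱ/(1−ᾱ) = 60.713/(1−0.0874) = 66.528 m².
Lp = 107.6 + 10·log₁₀(4/66.528) = 107.6 + (-12.21) = 95.4 dB.

95.4 dB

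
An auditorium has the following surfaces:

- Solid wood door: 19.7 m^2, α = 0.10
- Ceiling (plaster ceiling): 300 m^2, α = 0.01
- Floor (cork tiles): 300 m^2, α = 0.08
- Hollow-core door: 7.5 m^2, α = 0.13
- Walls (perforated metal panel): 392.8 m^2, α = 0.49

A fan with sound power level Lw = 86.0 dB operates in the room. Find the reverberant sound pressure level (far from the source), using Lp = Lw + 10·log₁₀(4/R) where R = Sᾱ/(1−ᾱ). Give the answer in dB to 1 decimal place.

67.5 dB

A = 222.417 sabins; S = 1020.0 m^2.
ᾱ = 222.417/1020.0 = 0.2181; R = Sᾱ/(1−ᾱ) = 222.417/(1−0.2181) = 284.457 m^2.
Lp = 86.0 + 10·log₁₀(4/284.457) = 86.0 + (-18.52) = 67.5 dB.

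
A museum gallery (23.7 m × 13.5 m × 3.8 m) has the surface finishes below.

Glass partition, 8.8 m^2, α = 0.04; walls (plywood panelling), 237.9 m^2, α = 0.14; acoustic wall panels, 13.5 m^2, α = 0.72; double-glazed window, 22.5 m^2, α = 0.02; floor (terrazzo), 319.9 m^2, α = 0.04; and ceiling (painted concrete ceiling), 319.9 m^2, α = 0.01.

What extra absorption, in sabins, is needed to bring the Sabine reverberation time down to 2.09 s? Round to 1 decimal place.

33.8 sabins

Equivalent absorption area: A₁ = 8.8×0.04 + 237.9×0.14 + 13.5×0.72 + 22.5×0.02 + 319.9×0.04 + 319.9×0.01 = 59.823 m^2.
Target A₂ = 0.161·1215.81/2.09 = 93.658 sabins (V = 1215.81 m³).
ΔA = A₂ − A₁ = 93.658 − 59.823 = 33.8 sabins.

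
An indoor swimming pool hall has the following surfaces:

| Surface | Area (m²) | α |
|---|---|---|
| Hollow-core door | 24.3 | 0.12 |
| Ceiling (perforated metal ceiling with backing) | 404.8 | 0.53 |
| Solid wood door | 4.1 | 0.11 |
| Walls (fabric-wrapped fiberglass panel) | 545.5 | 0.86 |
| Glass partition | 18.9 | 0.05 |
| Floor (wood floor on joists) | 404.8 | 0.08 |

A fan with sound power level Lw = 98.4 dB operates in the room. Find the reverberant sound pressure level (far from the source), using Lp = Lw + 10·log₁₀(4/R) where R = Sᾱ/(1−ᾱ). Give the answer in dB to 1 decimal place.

A = 720.370 sabins; S = 1402.4 m².
ᾱ = 720.370/1402.4 = 0.5137; R = Sᾱ/(1−ᾱ) = 720.370/(1−0.5137) = 1481.328 m².
Lp = Lw + 10 log₁₀(4/R) = 98.4 -25.69 = 72.7 dB.

72.7 dB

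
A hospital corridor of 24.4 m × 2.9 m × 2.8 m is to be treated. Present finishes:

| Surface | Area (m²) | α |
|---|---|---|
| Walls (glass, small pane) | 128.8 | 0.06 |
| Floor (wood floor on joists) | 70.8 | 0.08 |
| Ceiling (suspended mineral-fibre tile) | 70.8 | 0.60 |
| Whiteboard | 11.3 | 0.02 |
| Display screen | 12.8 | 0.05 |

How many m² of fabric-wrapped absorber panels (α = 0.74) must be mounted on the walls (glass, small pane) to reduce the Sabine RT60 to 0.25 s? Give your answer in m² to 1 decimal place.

104.2

Equivalent absorption area: A₁ = 128.8·0.06 + 70.8·0.08 + 70.8·0.60 + 11.3·0.02 + 12.8·0.05 = 56.738 m².
V = 198.128 m³. Target absorption A₂ = 0.161 × 198.128 / 0.25 = 127.594 sabins.
Absorption to add: 127.594 − 56.738 = 70.856 sabins.
Net gain per m²: Δα = 0.74 − 0.06 = 0.68.
Panel area = 70.856 / 0.68 = 104.2 m².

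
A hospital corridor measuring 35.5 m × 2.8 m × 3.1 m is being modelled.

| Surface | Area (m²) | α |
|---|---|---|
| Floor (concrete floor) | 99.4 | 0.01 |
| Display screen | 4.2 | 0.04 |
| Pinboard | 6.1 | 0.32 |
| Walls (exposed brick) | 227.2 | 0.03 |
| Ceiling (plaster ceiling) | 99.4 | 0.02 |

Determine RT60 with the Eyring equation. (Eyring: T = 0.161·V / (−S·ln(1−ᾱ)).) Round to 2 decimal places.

4.11 seconds

S = Σ Sᵢ = 436.3 m².
Σ(Sᵢαᵢ) = 99.4×0.01 + 4.2×0.04 + 6.1×0.32 + 227.2×0.03 + 99.4×0.02 = 11.918.
ᾱ = 11.918 / 436.3 = 0.0273.
−S·ln(1−ᾱ) = −436.3 × ln(1 − 0.0273) = 12.077.
V = 35.5 × 2.8 × 3.1 = 308.14 m³.
T = 0.161·V/[−S·ln(1−ᾱ)] = 0.161·308.14/12.077 = 4.11 s.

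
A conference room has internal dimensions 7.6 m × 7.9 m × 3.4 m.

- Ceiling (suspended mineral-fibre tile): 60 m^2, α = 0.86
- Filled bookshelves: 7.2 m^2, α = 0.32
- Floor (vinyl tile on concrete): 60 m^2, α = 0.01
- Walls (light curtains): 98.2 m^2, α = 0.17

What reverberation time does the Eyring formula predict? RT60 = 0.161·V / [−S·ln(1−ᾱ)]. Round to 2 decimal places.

0.38 sec

S = Σ Sᵢ = 225.4 m^2.
Absorption A = 60·0.86 + 7.2·0.32 + 60·0.01 + 98.2·0.17 = 71.198 sabins.
ᾱ = 71.198 / 225.4 = 0.3159.
−S·ln(1−ᾱ) = −225.4 × ln(1 − 0.3159) = 85.573.
V = 7.6 × 7.9 × 3.4 = 204.136 m³.
T = 0.161·V/[−S·ln(1−ᾱ)] = 0.161·204.136/85.573 = 0.38 s.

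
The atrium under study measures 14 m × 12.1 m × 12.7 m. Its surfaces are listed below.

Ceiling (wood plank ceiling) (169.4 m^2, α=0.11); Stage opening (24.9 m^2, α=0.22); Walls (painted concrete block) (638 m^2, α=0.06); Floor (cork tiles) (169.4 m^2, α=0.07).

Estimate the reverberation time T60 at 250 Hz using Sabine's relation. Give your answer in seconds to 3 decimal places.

4.665 seconds

Equivalent absorption area: A = 169.4·0.11 + 24.9·0.22 + 638·0.06 + 169.4·0.07 = 74.250 m^2.
Volume V = 14 × 12.1 × 12.7 = 2151.38 m³.
T = 0.161 V/A = 0.161·2151.38/74.250 = 4.665 s.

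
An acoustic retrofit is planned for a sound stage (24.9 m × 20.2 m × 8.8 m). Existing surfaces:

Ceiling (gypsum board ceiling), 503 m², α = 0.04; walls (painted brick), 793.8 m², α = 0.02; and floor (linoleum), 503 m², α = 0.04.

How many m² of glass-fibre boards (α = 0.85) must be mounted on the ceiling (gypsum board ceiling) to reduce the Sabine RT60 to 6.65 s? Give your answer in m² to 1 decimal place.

63.0

Summing Sᵢαᵢ: 20.120 + 15.876 + 20.120 → A₁ = 56.116 sabins.
V = 4426.224 m³. Target absorption A₂ = 0.161 × 4426.224 / 6.65 = 107.161 sabins.
ΔA needed = 107.161 − 56.116 = 51.045 sabins.
Each m² of panel replacing the ceiling (gypsum board ceiling) adds (0.85 − 0.04) = 0.81 sabins.
Panel area = 51.045 / 0.81 = 63.0 m².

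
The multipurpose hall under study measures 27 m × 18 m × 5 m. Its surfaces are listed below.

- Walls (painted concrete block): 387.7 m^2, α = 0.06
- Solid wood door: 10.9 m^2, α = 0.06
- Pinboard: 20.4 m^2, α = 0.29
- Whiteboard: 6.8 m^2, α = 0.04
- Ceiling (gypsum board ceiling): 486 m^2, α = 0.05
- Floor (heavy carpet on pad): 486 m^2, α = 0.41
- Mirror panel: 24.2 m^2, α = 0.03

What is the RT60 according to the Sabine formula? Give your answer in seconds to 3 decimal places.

1.538 s

Summing Sᵢαᵢ: 23.262 + 0.654 + 5.916 + 0.272 + 24.300 + 199.260 + 0.726 → A = 254.390 sabins.
Volume V = 27 × 18 × 5 = 2430 m³.
Sabine: RT60 = 0.161 × 2430 / 254.390 = 1.538 s.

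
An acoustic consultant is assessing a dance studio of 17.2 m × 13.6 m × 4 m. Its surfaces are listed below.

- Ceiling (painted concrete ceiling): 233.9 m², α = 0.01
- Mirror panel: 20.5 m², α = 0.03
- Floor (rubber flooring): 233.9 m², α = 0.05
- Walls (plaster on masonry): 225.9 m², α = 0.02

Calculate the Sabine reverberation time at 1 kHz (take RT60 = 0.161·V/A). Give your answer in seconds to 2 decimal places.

Total absorption A = 233.9×0.01 + 20.5×0.03 + 233.9×0.05 + 225.9×0.02
  = 2.339 + 0.615 + 11.695 + 4.518 = 19.167 m² sabins.
V = 17.2·13.6·4 = 935.68 m³.
RT60 = 0.161 · V / A = 0.161 × 935.68 / 19.167 = 7.86 s.

7.86 s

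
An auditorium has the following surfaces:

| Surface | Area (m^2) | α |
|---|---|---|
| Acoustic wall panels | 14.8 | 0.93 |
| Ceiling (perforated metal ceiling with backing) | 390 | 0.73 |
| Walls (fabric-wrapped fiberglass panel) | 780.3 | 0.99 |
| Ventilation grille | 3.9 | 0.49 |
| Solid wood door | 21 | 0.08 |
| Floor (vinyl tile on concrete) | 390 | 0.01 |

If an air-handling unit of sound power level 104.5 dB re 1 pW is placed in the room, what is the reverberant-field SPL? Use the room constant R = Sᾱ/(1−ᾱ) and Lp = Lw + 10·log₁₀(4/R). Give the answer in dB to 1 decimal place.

Σ(Sᵢαᵢ) = 14.8×0.93 + 390×0.73 + 780.3×0.99 + 3.9×0.49 + 21×0.08 + 390×0.01 = 1078.452; total area S = 1600.0 m^2.
ᾱ = 0.6740, so room constant R = A/(1−ᾱ) = 3308.135 m^2.
Lp = 104.5 + 10·log₁₀(4/3308.135) = 104.5 + (-29.18) = 75.3 dB.

75.3 dB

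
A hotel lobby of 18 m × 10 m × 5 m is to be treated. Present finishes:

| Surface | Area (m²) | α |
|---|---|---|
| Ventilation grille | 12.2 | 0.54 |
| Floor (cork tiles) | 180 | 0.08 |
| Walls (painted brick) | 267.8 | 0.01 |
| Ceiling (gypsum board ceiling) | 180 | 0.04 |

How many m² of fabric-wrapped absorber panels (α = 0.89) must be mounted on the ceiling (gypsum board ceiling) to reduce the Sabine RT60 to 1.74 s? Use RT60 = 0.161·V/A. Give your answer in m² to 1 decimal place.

Equivalent absorption area: A₁ = 12.2×0.54 + 180×0.08 + 267.8×0.01 + 180×0.04 = 30.866 m².
Required A₂ = 0.161·900/1.74 = 83.276 sabins.
Absorption to add: 83.276 − 30.866 = 52.410 sabins.
Net gain per m²: Δα = 0.89 − 0.04 = 0.85.
Panel area = 52.410 / 0.85 = 61.7 m².

61.7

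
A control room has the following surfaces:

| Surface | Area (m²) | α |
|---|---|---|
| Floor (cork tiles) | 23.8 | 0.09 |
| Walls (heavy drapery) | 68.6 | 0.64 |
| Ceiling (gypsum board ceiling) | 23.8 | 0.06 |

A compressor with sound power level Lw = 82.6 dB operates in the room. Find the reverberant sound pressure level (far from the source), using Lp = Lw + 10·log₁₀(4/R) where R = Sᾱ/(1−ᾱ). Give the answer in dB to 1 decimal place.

Σ(Sᵢαᵢ) = 23.8×0.09 + 68.6×0.64 + 23.8×0.06 = 47.474; total area S = 116.2 m².
ᾱ = 47.474/116.2 = 0.4086; R = Sᾱ/(1−ᾱ) = 47.474/(1−0.4086) = 80.274 m².
Lp = 82.6 + 10·log₁₀(4/80.274) = 82.6 + (-13.03) = 69.6 dB.

69.6 dB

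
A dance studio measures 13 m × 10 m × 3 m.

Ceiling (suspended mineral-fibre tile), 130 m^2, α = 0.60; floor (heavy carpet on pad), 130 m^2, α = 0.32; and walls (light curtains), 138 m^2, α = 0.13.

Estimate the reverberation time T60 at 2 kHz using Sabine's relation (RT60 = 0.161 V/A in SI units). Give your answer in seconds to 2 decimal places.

A = Σ Sᵢαᵢ = 130*0.60 + 130*0.32 + 138*0.13 = 137.540 sabins.
Volume V = 13 × 10 × 3 = 390 m³.
RT60 = 0.161 · V / A = 0.161 × 390 / 137.540 = 0.46 s.

0.46 s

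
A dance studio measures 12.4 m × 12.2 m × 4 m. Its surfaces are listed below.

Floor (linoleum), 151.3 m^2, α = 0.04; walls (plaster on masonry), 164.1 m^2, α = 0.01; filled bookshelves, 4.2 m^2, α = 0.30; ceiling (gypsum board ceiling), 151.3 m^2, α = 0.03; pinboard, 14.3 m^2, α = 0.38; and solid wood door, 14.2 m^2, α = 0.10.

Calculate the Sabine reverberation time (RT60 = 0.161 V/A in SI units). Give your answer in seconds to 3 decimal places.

A = Σ Sᵢαᵢ = 151.3*0.04 + 164.1*0.01 + 4.2*0.30 + 151.3*0.03 + 14.3*0.38 + 14.2*0.10 = 20.346 sabins.
Room volume: 605.12 m³.
T = 0.161 V/A = 0.161·605.12/20.346 = 4.788 s.

4.788 sec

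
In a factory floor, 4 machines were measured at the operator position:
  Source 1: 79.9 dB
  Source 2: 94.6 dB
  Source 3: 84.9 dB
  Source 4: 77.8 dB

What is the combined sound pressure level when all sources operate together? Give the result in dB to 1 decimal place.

95.3 dB

Sum in the linear (power) domain: Σ 10^(Lᵢ/10) = 10^(79.9/10) + 10^(94.6/10) + 10^(84.9/10) + 10^(77.8/10) = 3.351e+09.
Back to dB: 10·log₁₀ Σ = 95.3 dB.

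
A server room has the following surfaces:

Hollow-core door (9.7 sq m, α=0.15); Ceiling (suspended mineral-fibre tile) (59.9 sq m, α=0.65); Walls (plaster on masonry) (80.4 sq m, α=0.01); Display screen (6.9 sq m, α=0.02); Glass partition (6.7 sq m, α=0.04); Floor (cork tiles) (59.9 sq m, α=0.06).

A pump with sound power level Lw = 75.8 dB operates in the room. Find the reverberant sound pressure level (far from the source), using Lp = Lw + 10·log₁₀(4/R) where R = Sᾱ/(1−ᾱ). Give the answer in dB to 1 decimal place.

A = 45.194 sabins; S = 223.5 sq m.
ᾱ = 0.2022, so room constant R = A/(1−ᾱ) = 56.648 sq m.
Lp = Lw + 10 log₁₀(4/R) = 75.8 -11.51 = 64.3 dB.

64.3 dB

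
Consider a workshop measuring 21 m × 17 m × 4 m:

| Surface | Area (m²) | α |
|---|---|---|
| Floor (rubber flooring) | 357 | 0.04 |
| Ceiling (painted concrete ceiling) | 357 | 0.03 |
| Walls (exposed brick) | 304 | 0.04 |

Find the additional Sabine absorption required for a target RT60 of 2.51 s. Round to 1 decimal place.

A₁ = Σ Sᵢαᵢ = 357·0.04 + 357·0.03 + 304·0.04 = 37.150 sabins.
V = 1428 m³. Required absorption A₂ = 0.161 × 1428 / 2.51 = 91.597 sabins.
Shortfall: 91.597 − 37.150 = 54.4 sabins.

54.4 sabins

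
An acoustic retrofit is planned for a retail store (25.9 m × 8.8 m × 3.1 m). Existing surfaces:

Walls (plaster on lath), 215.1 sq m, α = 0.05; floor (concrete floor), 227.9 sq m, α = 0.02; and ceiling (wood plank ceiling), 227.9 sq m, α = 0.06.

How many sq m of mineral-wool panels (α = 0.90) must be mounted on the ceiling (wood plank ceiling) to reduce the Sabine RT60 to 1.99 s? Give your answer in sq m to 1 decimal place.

33.5

Summing Sᵢαᵢ: 10.755 + 4.558 + 13.674 → A₁ = 28.987 sabins.
V = 706.552 m³. Target absorption A₂ = 0.161 × 706.552 / 1.99 = 57.163 sabins.
Absorption to add: 57.163 − 28.987 = 28.176 sabins.
Net gain per sq m: Δα = 0.90 − 0.06 = 0.84.
Area = ΔA/Δα = 28.176/0.84 = 33.5 sq m.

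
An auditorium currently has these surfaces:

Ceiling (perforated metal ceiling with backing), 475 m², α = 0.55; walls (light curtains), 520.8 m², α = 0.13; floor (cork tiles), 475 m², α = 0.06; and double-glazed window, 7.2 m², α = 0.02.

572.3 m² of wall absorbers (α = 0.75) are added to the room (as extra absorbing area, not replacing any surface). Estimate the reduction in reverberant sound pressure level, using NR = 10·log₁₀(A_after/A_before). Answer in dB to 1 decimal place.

Equivalent absorption area: A_before = 475·0.55 + 520.8·0.13 + 475·0.06 + 7.2·0.02 = 357.598 m².
Treatment contributes 572.3·0.75 = 429.225 sabins.
A_after = 357.598 + 429.225 = 786.823 sabins.
NR = 10·log₁₀(786.823/357.598) = 3.4 dB.

3.4 dB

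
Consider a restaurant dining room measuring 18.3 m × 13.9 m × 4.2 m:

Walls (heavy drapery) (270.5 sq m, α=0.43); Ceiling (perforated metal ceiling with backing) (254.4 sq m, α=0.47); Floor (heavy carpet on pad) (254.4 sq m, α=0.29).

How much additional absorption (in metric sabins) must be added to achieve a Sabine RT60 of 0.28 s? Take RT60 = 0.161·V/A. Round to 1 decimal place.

A₁ = Σ Sᵢαᵢ = 270.5·0.43 + 254.4·0.47 + 254.4·0.29 = 309.659 sabins.
V = 1068.354 m³. Required absorption A₂ = 0.161 × 1068.354 / 0.28 = 614.304 sabins.
Additional absorption ΔA = 614.304 − 309.659 = 304.6 sabins.

304.6 sabins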